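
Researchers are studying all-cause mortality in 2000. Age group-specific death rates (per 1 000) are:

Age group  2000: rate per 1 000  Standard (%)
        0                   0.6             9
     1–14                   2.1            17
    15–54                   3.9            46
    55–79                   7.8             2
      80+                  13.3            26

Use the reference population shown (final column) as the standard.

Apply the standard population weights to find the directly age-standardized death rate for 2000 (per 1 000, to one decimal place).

5.8

Standard weights: 0.09, 0.17, 0.46, 0.02, 0.26.
Standardized rate: 0.0900×0.6 + 0.1700×2.1 + 0.4600×3.9 + 0.0200×7.8 + 0.2600×13.3 = 5.8190 per 1 000.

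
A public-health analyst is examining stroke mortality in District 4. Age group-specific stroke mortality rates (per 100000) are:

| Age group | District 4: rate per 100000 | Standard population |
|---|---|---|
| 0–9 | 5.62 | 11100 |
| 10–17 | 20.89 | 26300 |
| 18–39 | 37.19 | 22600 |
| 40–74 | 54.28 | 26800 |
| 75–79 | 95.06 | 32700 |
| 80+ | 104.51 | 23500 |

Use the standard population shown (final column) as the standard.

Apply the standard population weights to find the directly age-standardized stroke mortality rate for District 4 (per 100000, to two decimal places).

Standard total = 143000; weights = 0.0776, 0.1839, 0.1580, 0.1874, 0.2287, 0.1643.
Standardized rate: 0.0776×5.62 + 0.1839×20.89 + 0.1580×37.19 + 0.1874×54.28 + 0.2287×95.06 + 0.1643×104.51 = 59.2408 per 100000.

59.24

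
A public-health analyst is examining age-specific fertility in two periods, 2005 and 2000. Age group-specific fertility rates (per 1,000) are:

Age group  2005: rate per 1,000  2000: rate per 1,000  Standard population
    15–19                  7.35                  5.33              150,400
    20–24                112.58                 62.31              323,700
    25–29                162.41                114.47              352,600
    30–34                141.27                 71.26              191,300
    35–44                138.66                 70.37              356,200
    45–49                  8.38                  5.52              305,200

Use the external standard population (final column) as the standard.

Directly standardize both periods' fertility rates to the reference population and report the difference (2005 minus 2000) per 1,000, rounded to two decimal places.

42.91

Standard total = 1,679,400; weights = 0.0896, 0.1927, 0.2100, 0.1139, 0.2121, 0.1817.
2005: 0.0896×7.35 + 0.1927×112.58 + 0.2100×162.41 + 0.1139×141.27 + 0.2121×138.66 + 0.1817×8.38 = 103.4813 per 1,000.
2000: 0.0896×5.33 + 0.1927×62.31 + 0.2100×114.47 + 0.1139×71.26 + 0.2121×70.37 + 0.1817×5.52 = 60.5669 per 1,000.
Difference = 103.4813 − 60.5669 = 42.9145.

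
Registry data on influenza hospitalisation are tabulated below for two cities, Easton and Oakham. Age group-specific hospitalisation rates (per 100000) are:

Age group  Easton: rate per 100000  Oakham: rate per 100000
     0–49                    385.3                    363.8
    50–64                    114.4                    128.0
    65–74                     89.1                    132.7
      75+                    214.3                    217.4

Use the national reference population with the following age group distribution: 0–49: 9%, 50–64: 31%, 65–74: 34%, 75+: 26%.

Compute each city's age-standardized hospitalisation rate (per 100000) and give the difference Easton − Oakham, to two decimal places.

-17.91

Standard weights: 0.09, 0.31, 0.34, 0.26.
Easton: 0.0900×385.3 + 0.3100×114.4 + 0.3400×89.1 + 0.2600×214.3 = 156.1530 per 100000.
Oakham: 0.0900×363.8 + 0.3100×128.0 + 0.3400×132.7 + 0.2600×217.4 = 174.0640 per 100000.
Difference = 156.1530 − 174.0640 = -17.9110.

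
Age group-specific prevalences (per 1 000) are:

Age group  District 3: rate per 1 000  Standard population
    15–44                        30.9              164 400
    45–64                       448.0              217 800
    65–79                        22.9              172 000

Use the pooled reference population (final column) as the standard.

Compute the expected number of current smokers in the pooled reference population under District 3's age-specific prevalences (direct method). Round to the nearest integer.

106593

Expected current smokers = Σ (standard pop × age-specific rate ÷ 1 000)
= 164 400×30.9/1 000 + 217 800×448.0/1 000 + 172 000×22.9/1 000
= 5079.96 + 97574.40 + 3938.80 = 106593.16.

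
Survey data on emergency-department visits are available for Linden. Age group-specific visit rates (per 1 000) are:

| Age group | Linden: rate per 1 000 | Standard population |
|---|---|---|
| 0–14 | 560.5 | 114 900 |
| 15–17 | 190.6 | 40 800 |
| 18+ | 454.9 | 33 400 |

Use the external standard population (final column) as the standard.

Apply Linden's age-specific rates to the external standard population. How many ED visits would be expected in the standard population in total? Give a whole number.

87372

Expected ED visits = Σ (standard pop × age-specific rate ÷ 1 000)
= 114 900×560.5/1 000 + 40 800×190.6/1 000 + 33 400×454.9/1 000
= 64401.45 + 7776.48 + 15193.66 = 87371.59.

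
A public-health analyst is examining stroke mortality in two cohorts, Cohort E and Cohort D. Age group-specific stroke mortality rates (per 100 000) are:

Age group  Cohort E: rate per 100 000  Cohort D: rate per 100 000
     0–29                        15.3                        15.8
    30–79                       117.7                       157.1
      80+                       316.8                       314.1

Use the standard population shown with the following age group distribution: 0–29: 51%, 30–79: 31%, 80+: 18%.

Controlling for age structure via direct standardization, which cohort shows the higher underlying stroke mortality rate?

Standard weights: 0.51, 0.31, 0.18.
Cohort E: 0.5100×15.3 + 0.3100×117.7 + 0.1800×316.8 = 101.3140 per 100 000.
Cohort D: 0.5100×15.8 + 0.3100×157.1 + 0.1800×314.1 = 113.2970 per 100 000.

Cohort D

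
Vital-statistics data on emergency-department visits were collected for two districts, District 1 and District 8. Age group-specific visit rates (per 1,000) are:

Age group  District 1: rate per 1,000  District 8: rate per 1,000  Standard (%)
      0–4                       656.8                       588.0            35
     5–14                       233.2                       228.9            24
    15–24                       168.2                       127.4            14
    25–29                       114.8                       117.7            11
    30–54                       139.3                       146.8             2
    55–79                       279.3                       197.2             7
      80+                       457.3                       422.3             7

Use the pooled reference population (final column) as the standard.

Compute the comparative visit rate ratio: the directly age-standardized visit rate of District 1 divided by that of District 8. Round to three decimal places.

Standard weights: 0.35, 0.24, 0.14, 0.11, 0.02, 0.07, 0.07.
District 1: 0.3500×656.8 + 0.2400×233.2 + 0.1400×168.2 + 0.1100×114.8 + 0.0200×139.3 + 0.0700×279.3 + 0.0700×457.3 = 376.3720 per 1,000.
District 8: 0.3500×588.0 + 0.2400×228.9 + 0.1400×127.4 + 0.1100×117.7 + 0.0200×146.8 + 0.0700×197.2 + 0.0700×422.3 = 337.8200 per 1,000.
Ratio = 376.3720 ÷ 337.8200 = 1.11412.

1.114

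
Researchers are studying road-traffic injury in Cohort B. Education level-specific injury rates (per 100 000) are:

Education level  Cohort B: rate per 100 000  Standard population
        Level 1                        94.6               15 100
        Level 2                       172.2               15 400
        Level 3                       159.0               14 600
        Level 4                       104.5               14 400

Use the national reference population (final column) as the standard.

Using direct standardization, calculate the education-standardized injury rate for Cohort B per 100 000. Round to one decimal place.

132.9

Standard total = 59 500; weights = 0.2538, 0.2588, 0.2454, 0.2420.
Standardized rate: 0.2538×94.6 + 0.2588×172.2 + 0.2454×159.0 + 0.2420×104.5 = 132.8830 per 100 000.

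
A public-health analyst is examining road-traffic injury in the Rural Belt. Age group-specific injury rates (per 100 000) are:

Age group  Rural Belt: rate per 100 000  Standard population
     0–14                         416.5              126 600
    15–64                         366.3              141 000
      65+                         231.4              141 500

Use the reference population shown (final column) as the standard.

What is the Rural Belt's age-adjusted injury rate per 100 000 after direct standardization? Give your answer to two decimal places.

335.18

Standard total = 409 100; weights = 0.3095, 0.3447, 0.3459.
Standardized rate: 0.3095×416.5 + 0.3447×366.3 + 0.3459×231.4 = 335.1755 per 100 000.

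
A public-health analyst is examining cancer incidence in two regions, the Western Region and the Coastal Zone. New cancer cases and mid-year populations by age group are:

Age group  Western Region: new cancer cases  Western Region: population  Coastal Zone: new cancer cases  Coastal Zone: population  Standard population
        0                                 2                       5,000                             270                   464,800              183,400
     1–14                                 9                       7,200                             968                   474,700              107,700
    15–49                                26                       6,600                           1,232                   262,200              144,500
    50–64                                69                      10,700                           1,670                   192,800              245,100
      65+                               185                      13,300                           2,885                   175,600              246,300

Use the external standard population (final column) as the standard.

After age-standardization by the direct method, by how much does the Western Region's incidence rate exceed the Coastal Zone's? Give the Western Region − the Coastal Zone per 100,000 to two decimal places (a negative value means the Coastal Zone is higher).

-150.05

Age-specific rates per 100,000 for the Western Region: 40.00, 125.00, 393.94, 644.86, 1390.98.
For the Coastal Zone: 58.09, 203.92, 469.87, 866.18, 1642.94.
Standard total = 927,000; weights = 0.1978, 0.1162, 0.1559, 0.2644, 0.2657.
The Western Region: 0.1978×40.00 + 0.1162×125.00 + 0.1559×393.94 + 0.2644×644.86 + 0.2657×1390.98 = 623.9219 per 100,000.
The Coastal Zone: 0.1978×58.09 + 0.1162×203.92 + 0.1559×469.87 + 0.2644×866.18 + 0.2657×1642.94 = 773.9687 per 100,000.
Difference = 623.9219 − 773.9687 = -150.0468.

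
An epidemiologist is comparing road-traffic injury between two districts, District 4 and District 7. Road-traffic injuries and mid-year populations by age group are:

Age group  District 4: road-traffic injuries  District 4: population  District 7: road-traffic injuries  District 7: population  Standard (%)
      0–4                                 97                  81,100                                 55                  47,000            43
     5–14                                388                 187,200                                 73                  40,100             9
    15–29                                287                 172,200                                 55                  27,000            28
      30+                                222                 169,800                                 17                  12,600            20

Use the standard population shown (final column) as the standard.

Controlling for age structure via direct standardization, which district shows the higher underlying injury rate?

Age-specific rates per 100,000 for District 4: 119.61, 207.26, 166.67, 130.74.
For District 7: 117.02, 182.04, 203.70, 134.92.
Standard weights: 0.43, 0.09, 0.28, 0.20.
District 4: 0.4300×119.61 + 0.0900×207.26 + 0.2800×166.67 + 0.2000×130.74 = 142.8993 per 100,000.
District 7: 0.4300×117.02 + 0.0900×182.04 + 0.2800×203.70 + 0.2000×134.92 = 150.7244 per 100,000.
The crude rates (162.87 vs 157.85) would put District 4 higher, but that reflects its age composition; once standardized to a common age structure, District 7 has the higher underlying rate.

District 7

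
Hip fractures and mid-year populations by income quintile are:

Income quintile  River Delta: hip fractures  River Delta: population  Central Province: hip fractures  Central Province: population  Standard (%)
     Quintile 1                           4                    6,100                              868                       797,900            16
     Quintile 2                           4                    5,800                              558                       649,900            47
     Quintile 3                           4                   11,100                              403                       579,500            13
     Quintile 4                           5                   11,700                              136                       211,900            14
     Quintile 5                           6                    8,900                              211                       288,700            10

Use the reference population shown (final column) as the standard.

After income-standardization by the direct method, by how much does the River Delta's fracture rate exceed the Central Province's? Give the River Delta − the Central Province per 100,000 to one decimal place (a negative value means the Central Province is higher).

Income-specific rates per 100,000 for the River Delta: 65.57, 68.97, 36.04, 42.74, 67.42.
For the Central Province: 108.79, 85.86, 69.54, 64.18, 73.09.
Standard weights: 0.16, 0.47, 0.13, 0.14, 0.10.
The River Delta: 0.1600×65.57 + 0.4700×68.97 + 0.1300×36.04 + 0.1400×42.74 + 0.1000×67.42 = 60.3148 per 100,000.
The Central Province: 0.1600×108.79 + 0.4700×85.86 + 0.1300×69.54 + 0.1400×64.18 + 0.1000×73.09 = 83.0941 per 100,000.
Difference = 60.3148 − 83.0941 = -22.7794.

-22.8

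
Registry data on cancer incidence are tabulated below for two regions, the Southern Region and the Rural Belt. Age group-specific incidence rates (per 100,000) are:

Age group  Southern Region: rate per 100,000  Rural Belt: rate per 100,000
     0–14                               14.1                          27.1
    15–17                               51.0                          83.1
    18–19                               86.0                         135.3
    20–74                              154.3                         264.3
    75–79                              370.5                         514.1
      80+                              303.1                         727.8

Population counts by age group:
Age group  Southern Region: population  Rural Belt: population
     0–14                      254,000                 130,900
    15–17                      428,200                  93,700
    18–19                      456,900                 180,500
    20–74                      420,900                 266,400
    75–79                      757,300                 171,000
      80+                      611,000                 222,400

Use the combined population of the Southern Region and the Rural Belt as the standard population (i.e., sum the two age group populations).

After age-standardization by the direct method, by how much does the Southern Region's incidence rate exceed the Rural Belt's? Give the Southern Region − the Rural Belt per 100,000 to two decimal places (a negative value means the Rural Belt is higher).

Combined standard total = 3,993,200; weights = 0.0964, 0.1307, 0.1596, 0.1721, 0.2325, 0.2087.
The Southern Region: 0.0964×14.1 + 0.1307×51.0 + 0.1596×86.0 + 0.1721×154.3 + 0.2325×370.5 + 0.2087×303.1 = 197.6985 per 100,000.
The Rural Belt: 0.0964×27.1 + 0.1307×83.1 + 0.1596×135.3 + 0.1721×264.3 + 0.2325×514.1 + 0.2087×727.8 = 351.9688 per 100,000.
Difference = 197.6985 − 351.9688 = -154.2704.

-154.27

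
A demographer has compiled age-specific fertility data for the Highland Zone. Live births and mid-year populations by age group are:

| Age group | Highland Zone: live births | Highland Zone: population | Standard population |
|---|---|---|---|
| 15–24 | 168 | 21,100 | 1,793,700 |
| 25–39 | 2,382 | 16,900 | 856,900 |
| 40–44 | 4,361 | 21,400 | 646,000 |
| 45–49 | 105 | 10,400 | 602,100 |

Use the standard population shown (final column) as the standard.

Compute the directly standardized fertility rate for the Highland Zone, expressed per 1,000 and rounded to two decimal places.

69.97

Age-specific rates per 1,000 for the Highland Zone: 7.962, 140.947, 203.785, 10.096.
Standard total = 3,898,700; weights = 0.4601, 0.2198, 0.1657, 0.1544.
Standardized rate: 0.4601×7.962 + 0.2198×140.947 + 0.1657×203.785 + 0.1544×10.096 = 69.9677 per 1,000.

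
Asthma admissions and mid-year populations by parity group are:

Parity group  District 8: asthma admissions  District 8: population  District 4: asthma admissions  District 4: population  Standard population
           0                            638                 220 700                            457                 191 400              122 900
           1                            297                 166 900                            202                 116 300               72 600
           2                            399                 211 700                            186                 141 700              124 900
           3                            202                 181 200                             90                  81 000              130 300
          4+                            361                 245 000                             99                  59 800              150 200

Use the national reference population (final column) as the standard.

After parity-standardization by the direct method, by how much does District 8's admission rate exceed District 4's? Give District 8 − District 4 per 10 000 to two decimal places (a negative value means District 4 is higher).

1.82

Parity-specific rates per 10 000 for District 8: 28.91, 17.80, 18.85, 11.15, 14.73.
For District 4: 23.88, 17.37, 13.13, 11.11, 16.56.
Standard total = 600 900; weights = 0.2045, 0.1208, 0.2079, 0.2168, 0.2500.
District 8: 0.2045×28.91 + 0.1208×17.80 + 0.2079×18.85 + 0.2168×11.15 + 0.2500×14.73 = 18.0804 per 10 000.
District 4: 0.2045×23.88 + 0.1208×17.37 + 0.2079×13.13 + 0.2168×11.11 + 0.2500×16.56 = 16.2577 per 10 000.
Difference = 18.0804 − 16.2577 = 1.8226.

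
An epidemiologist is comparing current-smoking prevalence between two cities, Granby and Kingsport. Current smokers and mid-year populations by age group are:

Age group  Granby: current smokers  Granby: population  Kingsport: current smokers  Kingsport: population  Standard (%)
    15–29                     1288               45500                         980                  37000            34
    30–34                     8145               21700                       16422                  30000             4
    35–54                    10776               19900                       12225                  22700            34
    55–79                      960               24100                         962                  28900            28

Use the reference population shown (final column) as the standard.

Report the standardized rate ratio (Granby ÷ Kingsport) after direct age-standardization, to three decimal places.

Age-specific rates per 1000 for Granby: 28.308, 375.346, 541.508, 39.834.
For Kingsport: 26.486, 547.400, 538.546, 33.287.
Standard weights: 0.34, 0.04, 0.34, 0.28.
Granby: 0.3400×28.308 + 0.0400×375.346 + 0.3400×541.508 + 0.2800×39.834 = 219.9045 per 1000.
Kingsport: 0.3400×26.486 + 0.0400×547.400 + 0.3400×538.546 + 0.2800×33.287 = 223.3275 per 1000.
Ratio = 219.9045 ÷ 223.3275 = 0.98467.

0.985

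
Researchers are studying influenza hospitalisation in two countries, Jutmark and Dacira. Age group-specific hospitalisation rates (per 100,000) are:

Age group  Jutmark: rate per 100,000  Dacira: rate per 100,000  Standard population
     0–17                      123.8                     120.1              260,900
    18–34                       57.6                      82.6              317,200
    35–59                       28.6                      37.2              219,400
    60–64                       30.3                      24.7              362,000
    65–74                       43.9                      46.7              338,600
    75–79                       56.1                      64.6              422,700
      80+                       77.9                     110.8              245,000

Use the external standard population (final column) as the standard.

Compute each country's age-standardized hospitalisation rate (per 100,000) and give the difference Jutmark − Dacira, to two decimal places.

Standard total = 2,165,800; weights = 0.1205, 0.1465, 0.1013, 0.1671, 0.1563, 0.1952, 0.1131.
Jutmark: 0.1205×123.8 + 0.1465×57.6 + 0.1013×28.6 + 0.1671×30.3 + 0.1563×43.9 + 0.1952×56.1 + 0.1131×77.9 = 57.9357 per 100,000.
Dacira: 0.1205×120.1 + 0.1465×82.6 + 0.1013×37.2 + 0.1671×24.7 + 0.1563×46.7 + 0.1952×64.6 + 0.1131×110.8 = 66.9050 per 100,000.
Difference = 57.9357 − 66.9050 = -8.9694.

-8.97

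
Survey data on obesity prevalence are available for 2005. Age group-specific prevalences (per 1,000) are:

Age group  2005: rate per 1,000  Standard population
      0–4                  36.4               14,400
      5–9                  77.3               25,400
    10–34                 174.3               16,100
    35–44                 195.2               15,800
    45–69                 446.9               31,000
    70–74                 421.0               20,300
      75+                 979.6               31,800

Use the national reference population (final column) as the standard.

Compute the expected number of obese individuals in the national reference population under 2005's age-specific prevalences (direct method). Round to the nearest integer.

Expected obese individuals = Σ (standard pop × age-specific rate ÷ 1,000)
= 14,400×36.4/1,000 + 25,400×77.3/1,000 + 16,100×174.3/1,000 + 15,800×195.2/1,000 + 31,000×446.9/1,000 + 20,300×421.0/1,000 + 31,800×979.6/1,000
= 524.16 + 1963.42 + 2806.23 + 3084.16 + 13853.90 + 8546.30 + 31151.28 = 61929.45.

61929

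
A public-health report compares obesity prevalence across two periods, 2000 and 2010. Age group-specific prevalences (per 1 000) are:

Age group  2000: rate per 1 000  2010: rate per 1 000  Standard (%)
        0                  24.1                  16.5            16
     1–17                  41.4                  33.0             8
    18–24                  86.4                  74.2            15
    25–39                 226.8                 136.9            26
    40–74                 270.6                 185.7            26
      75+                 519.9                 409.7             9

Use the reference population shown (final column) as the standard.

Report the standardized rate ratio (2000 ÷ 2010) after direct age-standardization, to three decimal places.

Standard weights: 0.16, 0.08, 0.15, 0.26, 0.26, 0.09.
2000: 0.1600×24.1 + 0.0800×41.4 + 0.1500×86.4 + 0.2600×226.8 + 0.2600×270.6 + 0.0900×519.9 = 196.2430 per 1 000.
2010: 0.1600×16.5 + 0.0800×33.0 + 0.1500×74.2 + 0.2600×136.9 + 0.2600×185.7 + 0.0900×409.7 = 137.1590 per 1 000.
Ratio = 196.2430 ÷ 137.1590 = 1.43077.

1.431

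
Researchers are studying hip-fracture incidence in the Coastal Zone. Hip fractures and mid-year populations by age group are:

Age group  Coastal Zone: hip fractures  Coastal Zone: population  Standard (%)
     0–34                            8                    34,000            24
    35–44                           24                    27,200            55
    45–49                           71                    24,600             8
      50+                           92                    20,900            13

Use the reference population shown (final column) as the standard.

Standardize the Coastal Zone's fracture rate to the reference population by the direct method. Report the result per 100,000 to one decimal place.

134.5

Age-specific rates per 100,000 for the Coastal Zone: 23.53, 88.24, 288.62, 440.19.
Standard weights: 0.24, 0.55, 0.08, 0.13.
Standardized rate: 0.2400×23.53 + 0.5500×88.24 + 0.0800×288.62 + 0.1300×440.19 = 134.4908 per 100,000.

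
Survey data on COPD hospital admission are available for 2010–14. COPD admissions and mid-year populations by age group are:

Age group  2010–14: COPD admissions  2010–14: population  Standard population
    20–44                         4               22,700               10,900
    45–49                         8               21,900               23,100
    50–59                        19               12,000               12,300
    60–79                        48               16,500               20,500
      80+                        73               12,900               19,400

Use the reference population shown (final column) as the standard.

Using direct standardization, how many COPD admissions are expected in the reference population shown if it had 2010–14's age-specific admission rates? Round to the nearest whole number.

Age-specific rates per 10,000 for 2010–14: 1.76, 3.65, 15.83, 29.09, 56.59.
Expected COPD admissions = Σ (standard pop × age-specific rate ÷ 10,000)
= 10,900×1.76/10,000 + 23,100×3.65/10,000 + 12,300×15.83/10,000 + 20,500×29.09/10,000 + 19,400×56.59/10,000
= 1.92 + 8.44 + 19.47 + 59.64 + 109.78 = 199.25.

199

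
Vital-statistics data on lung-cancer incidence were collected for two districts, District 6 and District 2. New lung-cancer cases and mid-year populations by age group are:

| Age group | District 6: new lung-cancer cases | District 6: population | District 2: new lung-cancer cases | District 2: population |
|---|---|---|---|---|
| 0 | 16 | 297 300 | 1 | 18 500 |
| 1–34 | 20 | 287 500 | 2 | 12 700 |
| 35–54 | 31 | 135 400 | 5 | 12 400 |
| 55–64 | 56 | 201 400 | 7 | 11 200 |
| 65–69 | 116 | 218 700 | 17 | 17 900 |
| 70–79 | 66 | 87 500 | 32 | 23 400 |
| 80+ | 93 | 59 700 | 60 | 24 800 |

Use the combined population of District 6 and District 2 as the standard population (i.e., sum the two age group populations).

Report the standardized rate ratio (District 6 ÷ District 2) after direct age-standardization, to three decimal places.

Age-specific rates per 100 000 for District 6: 5.38, 6.96, 22.90, 27.81, 53.04, 75.43, 155.78.
For District 2: 5.41, 15.75, 40.32, 62.50, 94.97, 136.75, 241.94.
Combined standard total = 1 408 400; weights = 0.2242, 0.2131, 0.1049, 0.1510, 0.1680, 0.0787, 0.0600.
District 6: 0.2242×5.38 + 0.2131×6.96 + 0.1049×22.90 + 0.1510×27.81 + 0.1680×53.04 + 0.0787×75.43 + 0.0600×155.78 = 33.4855 per 100 000.
District 2: 0.2242×5.41 + 0.2131×15.75 + 0.1049×40.32 + 0.1510×62.50 + 0.1680×94.97 + 0.0787×136.75 + 0.0600×241.94 = 59.4728 per 100 000.
Ratio = 33.4855 ÷ 59.4728 = 0.56304.

0.563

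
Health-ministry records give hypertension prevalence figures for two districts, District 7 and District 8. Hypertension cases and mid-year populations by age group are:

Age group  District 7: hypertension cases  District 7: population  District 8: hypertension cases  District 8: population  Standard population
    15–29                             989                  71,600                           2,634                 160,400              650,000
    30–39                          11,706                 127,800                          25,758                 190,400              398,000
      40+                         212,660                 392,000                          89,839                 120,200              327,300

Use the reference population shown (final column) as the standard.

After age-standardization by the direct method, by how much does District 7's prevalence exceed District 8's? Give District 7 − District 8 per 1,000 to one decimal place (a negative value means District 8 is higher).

-62.6

Age-specific rates per 1,000 for District 7: 13.813, 91.596, 542.500.
For District 8: 16.421, 135.284, 747.413.
Standard total = 1,375,300; weights = 0.4726, 0.2894, 0.2380.
District 7: 0.4726×13.813 + 0.2894×91.596 + 0.2380×542.500 = 162.1420 per 1,000.
District 8: 0.4726×16.421 + 0.2894×135.284 + 0.2380×747.413 = 224.7837 per 1,000.
Difference = 162.1420 − 224.7837 = -62.6417.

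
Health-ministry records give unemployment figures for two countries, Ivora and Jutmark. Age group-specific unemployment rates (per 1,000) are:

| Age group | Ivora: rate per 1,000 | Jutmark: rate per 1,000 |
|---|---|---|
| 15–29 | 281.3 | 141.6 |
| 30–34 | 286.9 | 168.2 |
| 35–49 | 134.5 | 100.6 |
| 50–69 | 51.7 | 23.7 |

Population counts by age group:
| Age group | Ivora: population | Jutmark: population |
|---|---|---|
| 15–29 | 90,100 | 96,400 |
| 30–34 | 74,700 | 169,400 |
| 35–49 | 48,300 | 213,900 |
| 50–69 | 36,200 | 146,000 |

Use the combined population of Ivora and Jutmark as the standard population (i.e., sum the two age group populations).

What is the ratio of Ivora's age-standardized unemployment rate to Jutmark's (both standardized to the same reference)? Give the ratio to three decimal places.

Combined standard total = 875,000; weights = 0.2131, 0.2790, 0.2997, 0.2082.
Ivora: 0.2131×281.3 + 0.2790×286.9 + 0.2997×134.5 + 0.2082×51.7 = 191.0633 per 1,000.
Jutmark: 0.2131×141.6 + 0.2790×168.2 + 0.2997×100.6 + 0.2082×23.7 = 112.1845 per 1,000.
Ratio = 191.0633 ÷ 112.1845 = 1.70312.

1.703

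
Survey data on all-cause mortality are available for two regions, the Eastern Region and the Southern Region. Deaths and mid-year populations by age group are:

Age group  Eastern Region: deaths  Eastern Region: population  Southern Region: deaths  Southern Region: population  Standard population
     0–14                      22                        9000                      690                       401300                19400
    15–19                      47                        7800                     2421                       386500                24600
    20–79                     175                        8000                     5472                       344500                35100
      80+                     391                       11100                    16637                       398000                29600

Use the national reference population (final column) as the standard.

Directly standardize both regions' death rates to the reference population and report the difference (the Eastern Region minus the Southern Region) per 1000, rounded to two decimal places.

Age-specific rates per 1000 for the Eastern Region: 2.444, 6.026, 21.875, 35.225.
For the Southern Region: 1.719, 6.264, 15.884, 41.802.
Standard total = 108700; weights = 0.1785, 0.2263, 0.3229, 0.2723.
The Eastern Region: 0.1785×2.444 + 0.2263×6.026 + 0.3229×21.875 + 0.2723×35.225 = 18.4557 per 1000.
The Southern Region: 0.1785×1.719 + 0.2263×6.264 + 0.3229×15.884 + 0.2723×41.802 = 18.2364 per 1000.
Difference = 18.4557 − 18.2364 = 0.2193.

0.22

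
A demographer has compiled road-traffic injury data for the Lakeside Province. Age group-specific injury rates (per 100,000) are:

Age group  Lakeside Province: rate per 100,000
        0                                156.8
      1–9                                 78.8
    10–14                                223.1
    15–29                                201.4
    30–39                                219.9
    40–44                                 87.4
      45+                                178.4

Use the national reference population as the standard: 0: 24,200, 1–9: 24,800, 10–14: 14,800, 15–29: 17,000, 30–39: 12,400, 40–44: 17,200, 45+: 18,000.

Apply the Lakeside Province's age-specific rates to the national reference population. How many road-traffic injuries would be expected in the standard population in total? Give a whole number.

Expected road-traffic injuries = Σ (standard pop × age-specific rate ÷ 100,000)
= 24,200×156.8/100,000 + 24,800×78.8/100,000 + 14,800×223.1/100,000 + 17,000×201.4/100,000 + 12,400×219.9/100,000 + 17,200×87.4/100,000 + 18,000×178.4/100,000
= 37.95 + 19.54 + 33.02 + 34.24 + 27.27 + 15.03 + 32.11 = 199.16.

199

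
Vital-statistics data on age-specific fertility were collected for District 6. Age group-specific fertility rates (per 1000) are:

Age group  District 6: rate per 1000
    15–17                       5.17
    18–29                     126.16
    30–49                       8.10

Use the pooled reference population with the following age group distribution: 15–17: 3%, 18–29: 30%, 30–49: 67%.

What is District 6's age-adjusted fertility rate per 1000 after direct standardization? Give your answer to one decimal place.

Standard weights: 0.03, 0.30, 0.67.
Standardized rate: 0.0300×5.17 + 0.3000×126.16 + 0.6700×8.10 = 43.4301 per 1000.

43.4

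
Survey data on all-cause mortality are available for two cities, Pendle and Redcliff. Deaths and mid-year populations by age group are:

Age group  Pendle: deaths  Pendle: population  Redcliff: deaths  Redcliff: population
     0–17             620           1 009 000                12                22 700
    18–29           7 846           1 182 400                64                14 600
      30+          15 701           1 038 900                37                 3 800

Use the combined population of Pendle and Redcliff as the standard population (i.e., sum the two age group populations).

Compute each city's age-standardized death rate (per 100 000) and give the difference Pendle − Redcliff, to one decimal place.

256.5

Age-specific rates per 100 000 for Pendle: 61.45, 663.57, 1511.31.
For Redcliff: 52.86, 438.36, 973.68.
Combined standard total = 3 271 400; weights = 0.3154, 0.3659, 0.3187.
Pendle: 0.3154×61.45 + 0.3659×663.57 + 0.3187×1511.31 = 743.8790 per 100 000.
Redcliff: 0.3154×52.86 + 0.3659×438.36 + 0.3187×973.68 = 487.4097 per 100 000.
Difference = 743.8790 − 487.4097 = 256.4693.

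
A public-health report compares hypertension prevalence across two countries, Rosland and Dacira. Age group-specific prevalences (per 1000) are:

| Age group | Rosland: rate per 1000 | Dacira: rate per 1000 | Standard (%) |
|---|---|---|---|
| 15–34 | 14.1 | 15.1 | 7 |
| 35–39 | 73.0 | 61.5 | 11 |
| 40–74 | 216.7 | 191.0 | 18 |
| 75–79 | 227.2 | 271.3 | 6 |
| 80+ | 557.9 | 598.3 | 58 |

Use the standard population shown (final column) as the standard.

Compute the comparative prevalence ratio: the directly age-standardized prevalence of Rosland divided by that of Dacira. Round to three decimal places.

Standard weights: 0.07, 0.11, 0.18, 0.06, 0.58.
Rosland: 0.0700×14.1 + 0.1100×73.0 + 0.1800×216.7 + 0.0600×227.2 + 0.5800×557.9 = 385.2370 per 1000.
Dacira: 0.0700×15.1 + 0.1100×61.5 + 0.1800×191.0 + 0.0600×271.3 + 0.5800×598.3 = 405.4940 per 1000.
Ratio = 385.2370 ÷ 405.4940 = 0.95004.

0.950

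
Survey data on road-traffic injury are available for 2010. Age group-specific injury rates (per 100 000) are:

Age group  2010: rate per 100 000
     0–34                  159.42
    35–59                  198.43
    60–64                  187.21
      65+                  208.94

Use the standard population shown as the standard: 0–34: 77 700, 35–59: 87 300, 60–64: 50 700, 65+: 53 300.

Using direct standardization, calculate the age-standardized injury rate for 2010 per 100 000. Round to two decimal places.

Standard total = 269 000; weights = 0.2888, 0.3245, 0.1885, 0.1981.
Standardized rate: 0.2888×159.42 + 0.3245×198.43 + 0.1885×187.21 + 0.1981×208.94 = 187.1298 per 100 000.

187.13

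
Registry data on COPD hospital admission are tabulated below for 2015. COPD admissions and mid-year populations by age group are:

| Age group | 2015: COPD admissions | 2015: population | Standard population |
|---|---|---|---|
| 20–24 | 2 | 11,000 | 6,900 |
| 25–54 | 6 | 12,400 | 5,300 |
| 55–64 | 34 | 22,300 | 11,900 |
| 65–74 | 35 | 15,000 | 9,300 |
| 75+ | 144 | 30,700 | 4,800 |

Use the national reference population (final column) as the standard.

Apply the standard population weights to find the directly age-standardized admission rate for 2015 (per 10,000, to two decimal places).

17.32

Age-specific rates per 10,000 for 2015: 1.82, 4.84, 15.25, 23.33, 46.91.
Standard total = 38,200; weights = 0.1806, 0.1387, 0.3115, 0.2435, 0.1257.
Standardized rate: 0.1806×1.82 + 0.1387×4.84 + 0.3115×15.25 + 0.2435×23.33 + 0.1257×46.91 = 17.3239 per 10,000.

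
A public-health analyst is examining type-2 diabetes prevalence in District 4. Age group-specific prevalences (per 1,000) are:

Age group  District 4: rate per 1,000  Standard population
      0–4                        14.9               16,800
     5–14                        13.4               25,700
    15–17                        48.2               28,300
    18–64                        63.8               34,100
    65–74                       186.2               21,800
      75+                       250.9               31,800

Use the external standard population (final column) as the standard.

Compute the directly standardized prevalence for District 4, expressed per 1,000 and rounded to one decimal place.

Standard total = 158,500; weights = 0.1060, 0.1621, 0.1785, 0.2151, 0.1375, 0.2006.
Standardized rate: 0.1060×14.9 + 0.1621×13.4 + 0.1785×48.2 + 0.2151×63.8 + 0.1375×186.2 + 0.2006×250.9 = 102.0323 per 1,000.

102.0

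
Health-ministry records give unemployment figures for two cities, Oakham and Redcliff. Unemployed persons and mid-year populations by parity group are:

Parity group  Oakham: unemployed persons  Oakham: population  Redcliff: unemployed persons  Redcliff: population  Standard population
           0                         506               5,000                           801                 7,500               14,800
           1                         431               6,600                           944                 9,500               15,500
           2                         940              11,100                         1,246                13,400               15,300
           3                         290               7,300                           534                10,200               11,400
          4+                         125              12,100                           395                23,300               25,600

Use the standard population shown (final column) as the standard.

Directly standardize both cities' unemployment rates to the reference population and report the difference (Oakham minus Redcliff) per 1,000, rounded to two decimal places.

Parity-specific rates per 1,000 for Oakham: 101.200, 65.303, 84.685, 39.726, 10.331.
For Redcliff: 106.800, 99.368, 92.985, 52.353, 16.953.
Standard total = 82,600; weights = 0.1792, 0.1877, 0.1852, 0.1380, 0.3099.
Oakham: 0.1792×101.200 + 0.1877×65.303 + 0.1852×84.685 + 0.1380×39.726 + 0.3099×10.331 = 54.7575 per 1,000.
Redcliff: 0.1792×106.800 + 0.1877×99.368 + 0.1852×92.985 + 0.1380×52.353 + 0.3099×16.953 = 67.4859 per 1,000.
Difference = 54.7575 − 67.4859 = -12.7284.

-12.73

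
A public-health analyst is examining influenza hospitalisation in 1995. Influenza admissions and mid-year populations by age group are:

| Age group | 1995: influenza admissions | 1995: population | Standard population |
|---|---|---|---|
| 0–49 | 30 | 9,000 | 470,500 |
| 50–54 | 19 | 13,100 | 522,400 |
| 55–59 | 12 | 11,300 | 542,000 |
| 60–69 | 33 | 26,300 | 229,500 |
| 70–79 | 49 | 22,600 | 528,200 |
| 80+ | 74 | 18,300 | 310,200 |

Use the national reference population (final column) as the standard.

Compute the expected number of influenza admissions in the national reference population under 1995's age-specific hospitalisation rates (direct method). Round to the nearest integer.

Age-specific rates per 100,000 for 1995: 333.33, 145.04, 106.19, 125.48, 216.81, 404.37.
Expected influenza admissions = Σ (standard pop × age-specific rate ÷ 100,000)
= 470,500×333.33/100,000 + 522,400×145.04/100,000 + 542,000×106.19/100,000 + 229,500×125.48/100,000 + 528,200×216.81/100,000 + 310,200×404.37/100,000
= 1568.33 + 757.68 + 575.58 + 287.97 + 1145.21 + 1254.36 = 5589.13.

5589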